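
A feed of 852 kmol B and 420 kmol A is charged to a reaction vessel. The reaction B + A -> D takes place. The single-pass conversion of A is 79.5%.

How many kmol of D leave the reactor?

A reacted = 0.795 × 420 = 333.9 kmol; ν_A = −1, so ξ = 333.9/1 = 333.9 kmol.
Outlet amounts (n = n₀ + ν ξ):
  B: 852 − 1(333.9) = 518.1
  A: 420 − 1(333.9) = 86.1
  D: 0 + 1(333.9) = 333.9

334 kmol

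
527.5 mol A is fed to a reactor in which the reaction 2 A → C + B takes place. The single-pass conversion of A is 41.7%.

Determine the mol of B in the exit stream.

A reacted = 0.417 × 527.5 = 220 mol; ν_A = −2, so ξ = 220/2 = 110 mol.
Outlet amounts (n = n₀ + ν ξ):
  A: 527.5 − 2(110) = 307.5
  C: 0 + 1(110) = 110
  B: 0 + 1(110) = 110

110 mol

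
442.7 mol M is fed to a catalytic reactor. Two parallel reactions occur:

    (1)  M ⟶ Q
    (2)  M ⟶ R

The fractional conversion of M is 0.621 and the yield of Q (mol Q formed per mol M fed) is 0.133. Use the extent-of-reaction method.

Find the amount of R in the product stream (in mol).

Yield of Q: 1ξ₁ / 442.7 = 0.133 → ξ₁ = 58.88 mol.
Conversion of M: 1ξ₁ + 1ξ₂ = 0.621 × 442.7 = 274.9 → ξ₂ = 216 mol.
Outlet amounts (n = n₀ + Σ ν·ξ):
  M: 442.7 − 1(58.88) − 1(216) = 167.8
  Q: 0 + 1(58.88) = 58.88
  R: 0 + 1(216) = 216

216 mol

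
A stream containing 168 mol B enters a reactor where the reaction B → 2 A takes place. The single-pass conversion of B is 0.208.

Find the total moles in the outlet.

B reacted = 0.208 × 168 = 34.94 mol; ν_B = −1, so ξ = 34.94/1 = 34.94 mol.
Outlet amounts (n = n₀ + ν ξ):
  B: 168 − 1(34.94) = 133.1
  A: 0 + 2(34.94) = 69.89
Total out = 133.1 + 69.89 = 202.9 mol.

203 mol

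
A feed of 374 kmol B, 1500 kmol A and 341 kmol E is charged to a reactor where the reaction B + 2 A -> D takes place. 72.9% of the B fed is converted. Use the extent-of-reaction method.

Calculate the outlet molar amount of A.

B reacted = 0.729 × 374 = 272.6 kmol; ν_B = −1, so ξ = 272.6/1 = 272.6 kmol.
Outlet amounts (n = n₀ + ν ξ):
  B: 374 − 1(272.6) = 101.4
  A: 1500 − 2(272.6) = 954.7
  D: 0 + 1(272.6) = 272.6
  E: 341 (inert)

955 kmol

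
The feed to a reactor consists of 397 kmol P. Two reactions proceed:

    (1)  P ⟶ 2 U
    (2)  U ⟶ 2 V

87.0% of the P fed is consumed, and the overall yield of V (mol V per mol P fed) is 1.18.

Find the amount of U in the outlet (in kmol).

Conversion of P: P consumed = 1ξ₁ = 0.87 × 397 → ξ₁ = 345.4 kmol.
Yield of V: 2ξ₂ / 397 = 1.18 → ξ₂ = 234.2 kmol.
Outlet amounts (n = n₀ + Σ ν·ξ):
  P: 397 − 1(345.4) = 51.61
  U: 0 + 2(345.4) − 1(234.2) = 456.5
  V: 0 + 2(234.2) = 468.5

457 kmol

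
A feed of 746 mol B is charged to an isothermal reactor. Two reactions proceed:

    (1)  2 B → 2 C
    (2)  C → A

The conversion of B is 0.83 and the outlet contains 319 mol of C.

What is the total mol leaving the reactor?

746 mol

Conversion of B: B consumed = 2ξ₁ = 0.83 × 746 → ξ₁ = 309.6 mol.
C balance: n_C = 0 + 2ξ₁ − 1ξ₂ = 319 → ξ₂ = (2·309.6 − 319)/1 = 300.2 mol.
Outlet amounts (n = n₀ + Σ ν·ξ):
  B: 746 − 2(309.6) = 126.8
  C: 0 + 2(309.6) − 1(300.2) = 319
  A: 0 + 1(300.2) = 300.2
Total out = 126.8 + 319 + 300.2 = 746 mol.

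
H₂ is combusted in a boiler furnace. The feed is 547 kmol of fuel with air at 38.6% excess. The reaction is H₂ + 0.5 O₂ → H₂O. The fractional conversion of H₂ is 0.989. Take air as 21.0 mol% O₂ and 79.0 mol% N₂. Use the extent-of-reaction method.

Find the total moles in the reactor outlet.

Stoichiometric O₂ = 0.5 × 547 = 273.5 kmol; O₂ fed = 273.5 × 1.386 = 379.1 kmol.
N₂ fed = 379.1 × 79/21 = 1426 kmol.
Fuel reacted = 0.989 × 547 → ξ = 541 kmol.
Outlet (n = n₀ + ν ξ):
  H₂: 547 − 1(541) = 6.017
  O₂: 379.1 − 0.5(541) = 108.6
  N₂: 1426 (inert)
  H₂O: 0 + 1(541) = 541
Total out = 6.017 + 108.6 + 1426 + 541 = 2082 kmol.

2080 kmol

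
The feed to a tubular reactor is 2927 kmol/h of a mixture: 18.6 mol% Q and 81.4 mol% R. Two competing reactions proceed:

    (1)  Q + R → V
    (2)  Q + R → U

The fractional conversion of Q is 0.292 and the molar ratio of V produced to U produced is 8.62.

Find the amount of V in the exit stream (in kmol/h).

142 kmol/h

Conversion of Q: Q consumed = 0.292 × 544.4 = 159 kmol/h = 1ξ₁ + 1ξ₂.
Selectivity: 1ξ₁ / (1ξ₂) = 8.62 → ξ₁ = 8.62 ξ₂.
Substitute: (1·8.62 + 1) ξ₂ = 159 → ξ₂ = 16.53 kmol/h, ξ₁ = 142.4 kmol/h.
Outlet amounts (n = n₀ + Σ ν·ξ):
  Q: 544.4 − 1(142.4) − 1(16.53) = 385.5
  R: 2383 − 1(142.4) − 1(16.53) = 2224
  V: 0 + 1(142.4) = 142.4
  U: 0 + 1(16.53) = 16.53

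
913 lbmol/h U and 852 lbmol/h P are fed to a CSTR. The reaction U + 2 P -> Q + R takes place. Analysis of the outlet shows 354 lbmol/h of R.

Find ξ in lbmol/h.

For R: n = n₀ + 1ξ → 354 = 0 + 1ξ, giving ξ = 354 lbmol/h.
Outlet amounts (n = n₀ + ν ξ):
  U: 913 − 1(354) = 559
  P: 852 − 2(354) = 144
  Q: 0 + 1(354) = 354
  R: 0 + 1(354) = 354

ξ = 354 lbmol/h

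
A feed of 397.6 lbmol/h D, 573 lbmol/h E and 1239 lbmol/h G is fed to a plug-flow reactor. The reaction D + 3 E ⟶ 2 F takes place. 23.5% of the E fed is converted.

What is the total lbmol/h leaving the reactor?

E reacted = 0.235 × 573 = 134.7 lbmol/h; ν_E = −3, so ξ = 134.7/3 = 44.88 lbmol/h.
Outlet amounts (n = n₀ + ν ξ):
  D: 397.6 − 1(44.88) = 352.7
  E: 573 − 3(44.88) = 438.3
  F: 0 + 2(44.88) = 89.77
  G: 1239 (inert)
Total out = 352.7 + 438.3 + 89.77 + 1239 = 2120 lbmol/h.

2120 lbmol/h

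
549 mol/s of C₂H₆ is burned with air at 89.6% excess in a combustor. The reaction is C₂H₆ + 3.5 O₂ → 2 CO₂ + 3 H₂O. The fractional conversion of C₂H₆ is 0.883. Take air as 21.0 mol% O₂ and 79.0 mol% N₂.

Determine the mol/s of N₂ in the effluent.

13700 mol/s

Stoichiometric O₂ = 3.5 × 549 = 1922 mol/s; O₂ fed = 1922 × 1.896 = 3643 mol/s.
N₂ fed = 3643 × 79/21 = 13710 mol/s.
Fuel reacted = 0.883 × 549 → ξ = 484.8 mol/s.
Outlet (n = n₀ + ν ξ):
  C₂H₆: 549 − 1(484.8) = 64.23
  O₂: 3643 − 3.5(484.8) = 1946
  N₂: 13710 (inert)
  CO₂: 0 + 2(484.8) = 969.5
  H₂O: 0 + 3(484.8) = 1454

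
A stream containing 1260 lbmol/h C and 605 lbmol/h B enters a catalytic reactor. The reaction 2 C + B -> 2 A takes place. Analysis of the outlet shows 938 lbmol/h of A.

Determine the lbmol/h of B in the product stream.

136 lbmol/h

For A: n = n₀ + 2ξ → 938 = 0 + 2ξ, giving ξ = 469 lbmol/h.
Outlet amounts (n = n₀ + ν ξ):
  C: 1260 − 2(469) = 322
  B: 605 − 1(469) = 136
  A: 0 + 2(469) = 938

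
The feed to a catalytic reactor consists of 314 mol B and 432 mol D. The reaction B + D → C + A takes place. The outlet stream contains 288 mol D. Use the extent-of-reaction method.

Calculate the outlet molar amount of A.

For D: n = n₀ − 1ξ → 288 = 432 − 1ξ, giving ξ = 144 mol.
Outlet amounts (n = n₀ + ν ξ):
  B: 314 − 1(144) = 170
  D: 432 − 1(144) = 288
  C: 0 + 1(144) = 144
  A: 0 + 1(144) = 144

144 mol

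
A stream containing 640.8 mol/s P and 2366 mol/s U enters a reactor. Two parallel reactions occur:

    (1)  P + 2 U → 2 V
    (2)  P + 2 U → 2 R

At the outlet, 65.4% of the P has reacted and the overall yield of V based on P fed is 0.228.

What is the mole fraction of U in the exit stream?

Yield of V: 2ξ₁ / 640.8 = 0.228 → ξ₁ = 73.05 mol/s.
Conversion of P: 1ξ₁ + 1ξ₂ = 0.654 × 640.8 = 419.1 → ξ₂ = 346 mol/s.
Outlet amounts (n = n₀ + Σ ν·ξ):
  P: 640.8 − 1(73.05) − 1(346) = 221.7
  U: 2366 − 2(73.05) − 2(346) = 1528
  V: 0 + 2(73.05) = 146.1
  R: 0 + 2(346) = 692.1
Total out = 2588 mol/s; y_U = 1528 / 2588 = 0.5904.

0.59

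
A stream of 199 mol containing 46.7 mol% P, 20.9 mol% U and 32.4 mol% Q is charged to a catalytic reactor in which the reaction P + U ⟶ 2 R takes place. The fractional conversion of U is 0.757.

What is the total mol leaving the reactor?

199 mol

U reacted = 0.757 × 41.59 = 31.48 mol; ν_U = −1, so ξ = 31.48/1 = 31.48 mol.
Outlet amounts (n = n₀ + ν ξ):
  P: 92.93 − 1(31.48) = 61.45
  U: 41.59 − 1(31.48) = 10.11
  R: 0 + 2(31.48) = 62.97
  Q: 64.48 (inert)
Total out = 61.45 + 10.11 + 62.97 + 64.48 = 199 mol.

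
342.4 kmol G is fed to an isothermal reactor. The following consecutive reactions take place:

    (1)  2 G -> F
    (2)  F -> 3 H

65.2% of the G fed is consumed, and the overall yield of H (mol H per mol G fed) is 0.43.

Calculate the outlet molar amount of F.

Conversion of G: G consumed = 2ξ₁ = 0.652 × 342.4 → ξ₁ = 111.6 kmol.
Yield of H: 3ξ₂ / 342.4 = 0.43 → ξ₂ = 49.08 kmol.
Outlet amounts (n = n₀ + Σ ν·ξ):
  G: 342.4 − 2(111.6) = 119.2
  F: 0 + 1(111.6) − 1(49.08) = 62.55
  H: 0 + 3(49.08) = 147.2

62.5 kmol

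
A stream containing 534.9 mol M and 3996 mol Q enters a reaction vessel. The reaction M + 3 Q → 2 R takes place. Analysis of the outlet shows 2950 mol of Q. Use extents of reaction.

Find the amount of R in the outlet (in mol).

697 mol

For Q: n = n₀ − 3ξ → 2950 = 3996 − 3ξ, giving ξ = 348.7 mol.
Outlet amounts (n = n₀ + ν ξ):
  M: 534.9 − 1(348.7) = 186.2
  Q: 3996 − 3(348.7) = 2950
  R: 0 + 2(348.7) = 697.3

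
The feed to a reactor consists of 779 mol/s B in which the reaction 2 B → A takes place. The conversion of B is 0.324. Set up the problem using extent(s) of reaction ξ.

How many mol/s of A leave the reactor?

B reacted = 0.324 × 779 = 252.4 mol/s; ν_B = −2, so ξ = 252.4/2 = 126.2 mol/s.
Outlet amounts (n = n₀ + ν ξ):
  B: 779 − 2(126.2) = 526.6
  A: 0 + 1(126.2) = 126.2

126 mol/s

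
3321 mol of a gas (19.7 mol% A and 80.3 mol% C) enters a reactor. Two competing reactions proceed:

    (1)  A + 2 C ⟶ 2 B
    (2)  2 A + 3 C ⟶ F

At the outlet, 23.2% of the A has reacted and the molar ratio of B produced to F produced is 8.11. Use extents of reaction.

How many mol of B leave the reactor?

203 mol

Conversion of A: A consumed = 0.232 × 654.2 = 151.8 mol = 1ξ₁ + 2ξ₂.
Selectivity: 2ξ₁ / (1ξ₂) = 8.11 → ξ₁ = 4.055 ξ₂.
Substitute: (1·4.055 + 2) ξ₂ = 151.8 → ξ₂ = 25.07 mol, ξ₁ = 101.6 mol.
Outlet amounts (n = n₀ + Σ ν·ξ):
  A: 654.2 − 1(101.6) − 2(25.07) = 502.5
  C: 2667 − 2(101.6) − 3(25.07) = 2388
  B: 0 + 2(101.6) = 203.3
  F: 0 + 1(25.07) = 25.07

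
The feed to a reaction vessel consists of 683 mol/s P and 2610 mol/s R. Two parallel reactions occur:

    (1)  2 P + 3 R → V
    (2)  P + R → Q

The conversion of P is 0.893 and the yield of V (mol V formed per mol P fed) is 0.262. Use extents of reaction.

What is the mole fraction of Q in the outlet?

0.108

Yield of V: 1ξ₁ / 683 = 0.262 → ξ₁ = 178.9 mol/s.
Conversion of P: 2ξ₁ + 1ξ₂ = 0.893 × 683 = 609.9 → ξ₂ = 252 mol/s.
Outlet amounts (n = n₀ + Σ ν·ξ):
  P: 683 − 2(178.9) − 1(252) = 73.08
  R: 2610 − 3(178.9) − 1(252) = 1821
  V: 0 + 1(178.9) = 178.9
  Q: 0 + 1(252) = 252
Total out = 2325 mol/s; y_Q = 252 / 2325 = 0.1084.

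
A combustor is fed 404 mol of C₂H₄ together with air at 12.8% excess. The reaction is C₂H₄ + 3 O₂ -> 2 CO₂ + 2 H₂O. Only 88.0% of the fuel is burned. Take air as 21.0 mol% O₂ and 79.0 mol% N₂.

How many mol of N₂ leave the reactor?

5140 mol

Stoichiometric O₂ = 3 × 404 = 1212 mol; O₂ fed = 1212 × 1.128 = 1367 mol.
N₂ fed = 1367 × 79/21 = 5143 mol.
Fuel reacted = 0.88 × 404 → ξ = 355.5 mol.
Outlet (n = n₀ + ν ξ):
  C₂H₄: 404 − 1(355.5) = 48.48
  O₂: 1367 − 3(355.5) = 300.6
  N₂: 5143 (inert)
  CO₂: 0 + 2(355.5) = 711
  H₂O: 0 + 2(355.5) = 711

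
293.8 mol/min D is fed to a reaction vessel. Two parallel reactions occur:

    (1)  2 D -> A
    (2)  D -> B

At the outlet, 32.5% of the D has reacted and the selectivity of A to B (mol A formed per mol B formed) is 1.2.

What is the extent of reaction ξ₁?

Conversion of D: D consumed = 0.325 × 293.8 = 95.49 mol/min = 2ξ₁ + 1ξ₂.
Selectivity: 1ξ₁ / (1ξ₂) = 1.2 → ξ₁ = 1.2 ξ₂.
Substitute: (2·1.2 + 1) ξ₂ = 95.49 → ξ₂ = 28.08 mol/min, ξ₁ = 33.7 mol/min.
Outlet amounts (n = n₀ + Σ ν·ξ):
  D: 293.8 − 2(33.7) − 1(28.08) = 198.3
  A: 0 + 1(33.7) = 33.7
  B: 0 + 1(28.08) = 28.08

ξ₁ = 33.7 mol/min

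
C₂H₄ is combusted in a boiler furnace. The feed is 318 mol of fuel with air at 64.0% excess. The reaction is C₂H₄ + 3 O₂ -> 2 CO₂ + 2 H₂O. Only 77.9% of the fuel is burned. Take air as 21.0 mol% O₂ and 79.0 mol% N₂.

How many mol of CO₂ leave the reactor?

Stoichiometric O₂ = 3 × 318 = 954 mol; O₂ fed = 954 × 1.640 = 1565 mol.
N₂ fed = 1565 × 79/21 = 5886 mol.
Fuel reacted = 0.779 × 318 → ξ = 247.7 mol.
Outlet (n = n₀ + ν ξ):
  C₂H₄: 318 − 1(247.7) = 70.28
  O₂: 1565 − 3(247.7) = 821.4
  N₂: 5886 (inert)
  CO₂: 0 + 2(247.7) = 495.4
  H₂O: 0 + 2(247.7) = 495.4

495 mol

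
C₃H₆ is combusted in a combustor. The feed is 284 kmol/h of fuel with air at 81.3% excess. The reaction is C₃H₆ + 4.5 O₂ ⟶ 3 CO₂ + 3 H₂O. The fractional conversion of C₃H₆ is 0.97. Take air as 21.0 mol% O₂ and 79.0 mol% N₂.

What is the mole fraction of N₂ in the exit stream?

Stoichiometric O₂ = 4.5 × 284 = 1278 kmol/h; O₂ fed = 1278 × 1.813 = 2317 kmol/h.
N₂ fed = 2317 × 79/21 = 8716 kmol/h.
Fuel reacted = 0.97 × 284 → ξ = 275.5 kmol/h.
Outlet (n = n₀ + ν ξ):
  C₃H₆: 284 − 1(275.5) = 8.52
  O₂: 2317 − 4.5(275.5) = 1077
  N₂: 8716 (inert)
  CO₂: 0 + 3(275.5) = 826.4
  H₂O: 0 + 3(275.5) = 826.4
Total out = 11460 kmol/h; y_N₂ = 8716 / 11460 = 0.7609.

0.761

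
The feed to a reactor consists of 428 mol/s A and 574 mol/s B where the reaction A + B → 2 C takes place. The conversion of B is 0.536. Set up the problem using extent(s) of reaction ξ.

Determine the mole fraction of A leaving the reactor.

0.12

B reacted = 0.536 × 574 = 307.7 mol/s; ν_B = −1, so ξ = 307.7/1 = 307.7 mol/s.
Outlet amounts (n = n₀ + ν ξ):
  A: 428 − 1(307.7) = 120.3
  B: 574 − 1(307.7) = 266.3
  C: 0 + 2(307.7) = 615.3
Total out = 1002 mol/s; y_A = 120.3 / 1002 = 0.1201.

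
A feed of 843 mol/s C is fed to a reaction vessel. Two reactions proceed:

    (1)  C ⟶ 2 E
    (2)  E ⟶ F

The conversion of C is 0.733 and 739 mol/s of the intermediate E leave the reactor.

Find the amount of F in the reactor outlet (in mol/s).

497 mol/s

Conversion of C: C consumed = 1ξ₁ = 0.733 × 843 → ξ₁ = 617.9 mol/s.
E balance: n_E = 0 + 2ξ₁ − 1ξ₂ = 739 → ξ₂ = (2·617.9 − 739)/1 = 496.8 mol/s.
Outlet amounts (n = n₀ + Σ ν·ξ):
  C: 843 − 1(617.9) = 225.1
  E: 0 + 2(617.9) − 1(496.8) = 739
  F: 0 + 1(496.8) = 496.8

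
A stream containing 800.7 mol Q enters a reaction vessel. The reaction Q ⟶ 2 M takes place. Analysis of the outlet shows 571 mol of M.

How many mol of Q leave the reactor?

515 mol

For M: n = n₀ + 2ξ → 571 = 0 + 2ξ, giving ξ = 285.5 mol.
Outlet amounts (n = n₀ + ν ξ):
  Q: 800.7 − 1(285.5) = 515.2
  M: 0 + 2(285.5) = 571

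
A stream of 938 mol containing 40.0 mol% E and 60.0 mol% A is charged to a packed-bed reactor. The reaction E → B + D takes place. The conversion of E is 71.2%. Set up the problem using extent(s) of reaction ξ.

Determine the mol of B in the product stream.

267 mol

E reacted = 0.712 × 375.2 = 267.1 mol; ν_E = −1, so ξ = 267.1/1 = 267.1 mol.
Outlet amounts (n = n₀ + ν ξ):
  E: 375.2 − 1(267.1) = 108.1
  B: 0 + 1(267.1) = 267.1
  D: 0 + 1(267.1) = 267.1
  A: 562.8 (inert)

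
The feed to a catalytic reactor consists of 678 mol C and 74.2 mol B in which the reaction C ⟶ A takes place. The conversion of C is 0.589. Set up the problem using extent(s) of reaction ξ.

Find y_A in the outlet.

0.531

C reacted = 0.589 × 678 = 399.3 mol; ν_C = −1, so ξ = 399.3/1 = 399.3 mol.
Outlet amounts (n = n₀ + ν ξ):
  C: 678 − 1(399.3) = 278.7
  A: 0 + 1(399.3) = 399.3
  B: 74.2 (inert)
Total out = 752.2 mol; y_A = 399.3 / 752.2 = 0.5309.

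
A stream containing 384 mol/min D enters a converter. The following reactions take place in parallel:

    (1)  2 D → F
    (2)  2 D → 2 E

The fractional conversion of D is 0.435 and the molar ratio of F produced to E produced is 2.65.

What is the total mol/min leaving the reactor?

314 mol/min

Conversion of D: D consumed = 0.435 × 384 = 167 mol/min = 2ξ₁ + 2ξ₂.
Selectivity: 1ξ₁ / (2ξ₂) = 2.65 → ξ₁ = 5.3 ξ₂.
Substitute: (2·5.3 + 2) ξ₂ = 167 → ξ₂ = 13.26 mol/min, ξ₁ = 70.26 mol/min.
Outlet amounts (n = n₀ + Σ ν·ξ):
  D: 384 − 2(70.26) − 2(13.26) = 217
  F: 0 + 1(70.26) = 70.26
  E: 0 + 2(13.26) = 26.51
Total out = 217 + 70.26 + 26.51 = 313.7 mol/min.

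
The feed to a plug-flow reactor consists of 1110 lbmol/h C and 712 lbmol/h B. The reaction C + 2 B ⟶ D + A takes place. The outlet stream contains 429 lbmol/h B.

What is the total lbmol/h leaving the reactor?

For B: n = n₀ − 2ξ → 429 = 712 − 2ξ, giving ξ = 141.5 lbmol/h.
Outlet amounts (n = n₀ + ν ξ):
  C: 1110 − 1(141.5) = 968.5
  B: 712 − 2(141.5) = 429
  D: 0 + 1(141.5) = 141.5
  A: 0 + 1(141.5) = 141.5
Total out = 968.5 + 429 + 141.5 + 141.5 = 1680 lbmol/h.

1680 lbmol/h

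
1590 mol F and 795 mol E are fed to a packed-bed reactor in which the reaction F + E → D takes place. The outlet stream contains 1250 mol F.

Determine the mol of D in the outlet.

340 mol

For F: n = n₀ − 1ξ → 1250 = 1590 − 1ξ, giving ξ = 340 mol.
Outlet amounts (n = n₀ + ν ξ):
  F: 1590 − 1(340) = 1250
  E: 795 − 1(340) = 455
  D: 0 + 1(340) = 340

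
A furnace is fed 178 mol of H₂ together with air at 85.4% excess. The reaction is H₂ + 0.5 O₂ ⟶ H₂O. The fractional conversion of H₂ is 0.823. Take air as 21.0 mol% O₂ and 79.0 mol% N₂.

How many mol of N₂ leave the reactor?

Stoichiometric O₂ = 0.5 × 178 = 89 mol; O₂ fed = 89 × 1.854 = 165 mol.
N₂ fed = 165 × 79/21 = 620.7 mol.
Fuel reacted = 0.823 × 178 → ξ = 146.5 mol.
Outlet (n = n₀ + ν ξ):
  H₂: 178 − 1(146.5) = 31.51
  O₂: 165 − 0.5(146.5) = 91.76
  N₂: 620.7 (inert)
  H₂O: 0 + 1(146.5) = 146.5

621 mol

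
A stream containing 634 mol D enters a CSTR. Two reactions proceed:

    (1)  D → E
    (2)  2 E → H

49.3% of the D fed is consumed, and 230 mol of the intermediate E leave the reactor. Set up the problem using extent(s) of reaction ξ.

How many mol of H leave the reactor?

Conversion of D: D consumed = 1ξ₁ = 0.493 × 634 → ξ₁ = 312.6 mol.
E balance: n_E = 0 + 1ξ₁ − 2ξ₂ = 230 → ξ₂ = (1·312.6 − 230)/2 = 41.28 mol.
Outlet amounts (n = n₀ + Σ ν·ξ):
  D: 634 − 1(312.6) = 321.4
  E: 0 + 1(312.6) − 2(41.28) = 230
  H: 0 + 1(41.28) = 41.28

41.3 mol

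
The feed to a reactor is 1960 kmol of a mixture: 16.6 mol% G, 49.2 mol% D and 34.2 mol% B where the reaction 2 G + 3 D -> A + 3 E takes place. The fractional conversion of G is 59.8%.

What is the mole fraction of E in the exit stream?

G reacted = 0.598 × 325.4 = 194.6 kmol; ν_G = −2, so ξ = 194.6/2 = 97.28 kmol.
Outlet amounts (n = n₀ + ν ξ):
  G: 325.4 − 2(97.28) = 130.8
  D: 964.3 − 3(97.28) = 672.5
  A: 0 + 1(97.28) = 97.28
  E: 0 + 3(97.28) = 291.8
  B: 670.3 (inert)
Total out = 1863 kmol; y_E = 291.8 / 1863 = 0.1567.

0.157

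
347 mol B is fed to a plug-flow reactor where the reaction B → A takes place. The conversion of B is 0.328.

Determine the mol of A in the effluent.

B reacted = 0.328 × 347 = 113.8 mol; ν_B = −1, so ξ = 113.8/1 = 113.8 mol.
Outlet amounts (n = n₀ + ν ξ):
  B: 347 − 1(113.8) = 233.2
  A: 0 + 1(113.8) = 113.8

114 mol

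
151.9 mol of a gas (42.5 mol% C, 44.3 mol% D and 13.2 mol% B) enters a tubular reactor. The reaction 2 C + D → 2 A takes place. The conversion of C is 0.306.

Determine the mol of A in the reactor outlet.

19.8 mol

C reacted = 0.306 × 64.56 = 19.75 mol; ν_C = −2, so ξ = 19.75/2 = 9.877 mol.
Outlet amounts (n = n₀ + ν ξ):
  C: 64.56 − 2(9.877) = 44.8
  D: 67.29 − 1(9.877) = 57.41
  A: 0 + 2(9.877) = 19.75
  B: 20.05 (inert)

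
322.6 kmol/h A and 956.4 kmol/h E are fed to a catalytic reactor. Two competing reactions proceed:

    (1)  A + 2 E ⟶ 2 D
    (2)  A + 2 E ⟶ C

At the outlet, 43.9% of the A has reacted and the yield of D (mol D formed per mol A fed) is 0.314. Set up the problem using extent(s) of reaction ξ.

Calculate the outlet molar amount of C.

Yield of D: 2ξ₁ / 322.6 = 0.314 → ξ₁ = 50.65 kmol/h.
Conversion of A: 1ξ₁ + 1ξ₂ = 0.439 × 322.6 = 141.6 → ξ₂ = 90.97 kmol/h.
Outlet amounts (n = n₀ + Σ ν·ξ):
  A: 322.6 − 1(50.65) − 1(90.97) = 181
  E: 956.4 − 2(50.65) − 2(90.97) = 673.2
  D: 0 + 2(50.65) = 101.3
  C: 0 + 1(90.97) = 90.97

91 kmol/h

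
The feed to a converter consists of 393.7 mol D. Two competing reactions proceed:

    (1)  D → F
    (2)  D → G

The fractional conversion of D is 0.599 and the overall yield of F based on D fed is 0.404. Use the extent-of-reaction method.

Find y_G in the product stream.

Yield of F: 1ξ₁ / 393.7 = 0.404 → ξ₁ = 159.1 mol.
Conversion of D: 1ξ₁ + 1ξ₂ = 0.599 × 393.7 = 235.8 → ξ₂ = 76.77 mol.
Outlet amounts (n = n₀ + Σ ν·ξ):
  D: 393.7 − 1(159.1) − 1(76.77) = 157.9
  F: 0 + 1(159.1) = 159.1
  G: 0 + 1(76.77) = 76.77
Total out = 393.7 mol; y_G = 76.77 / 393.7 = 0.195.

0.195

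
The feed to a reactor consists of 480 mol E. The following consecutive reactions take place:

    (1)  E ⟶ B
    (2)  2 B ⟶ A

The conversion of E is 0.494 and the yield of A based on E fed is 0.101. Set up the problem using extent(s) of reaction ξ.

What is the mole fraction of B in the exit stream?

Conversion of E: E consumed = 1ξ₁ = 0.494 × 480 → ξ₁ = 237.1 mol.
Yield of A: 1ξ₂ / 480 = 0.101 → ξ₂ = 48.48 mol.
Outlet amounts (n = n₀ + Σ ν·ξ):
  E: 480 − 1(237.1) = 242.9
  B: 0 + 1(237.1) − 2(48.48) = 140.2
  A: 0 + 1(48.48) = 48.48
Total out = 431.5 mol; y_B = 140.2 / 431.5 = 0.3248.

0.325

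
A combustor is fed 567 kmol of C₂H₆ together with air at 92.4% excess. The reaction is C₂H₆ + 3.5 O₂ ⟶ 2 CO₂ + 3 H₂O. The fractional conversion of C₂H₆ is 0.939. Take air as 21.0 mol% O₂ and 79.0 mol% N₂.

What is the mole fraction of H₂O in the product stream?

0.084

Stoichiometric O₂ = 3.5 × 567 = 1984 kmol; O₂ fed = 1984 × 1.924 = 3818 kmol.
N₂ fed = 3818 × 79/21 = 14360 kmol.
Fuel reacted = 0.939 × 567 → ξ = 532.4 kmol.
Outlet (n = n₀ + ν ξ):
  C₂H₆: 567 − 1(532.4) = 34.59
  O₂: 3818 − 3.5(532.4) = 1955
  N₂: 14360 (inert)
  CO₂: 0 + 2(532.4) = 1065
  H₂O: 0 + 3(532.4) = 1597
Total out = 19020 kmol; y_H₂O = 1597 / 19020 = 0.084.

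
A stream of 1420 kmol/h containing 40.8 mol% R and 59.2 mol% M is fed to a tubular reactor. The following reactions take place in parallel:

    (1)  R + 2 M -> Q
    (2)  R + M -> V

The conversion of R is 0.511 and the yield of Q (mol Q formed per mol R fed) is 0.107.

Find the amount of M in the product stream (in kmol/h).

483 kmol/h

Yield of Q: 1ξ₁ / 579.4 = 0.107 → ξ₁ = 61.99 kmol/h.
Conversion of R: 1ξ₁ + 1ξ₂ = 0.511 × 579.4 = 296.1 → ξ₂ = 234.1 kmol/h.
Outlet amounts (n = n₀ + Σ ν·ξ):
  R: 579.4 − 1(61.99) − 1(234.1) = 283.3
  M: 840.6 − 2(61.99) − 1(234.1) = 482.6
  Q: 0 + 1(61.99) = 61.99
  V: 0 + 1(234.1) = 234.1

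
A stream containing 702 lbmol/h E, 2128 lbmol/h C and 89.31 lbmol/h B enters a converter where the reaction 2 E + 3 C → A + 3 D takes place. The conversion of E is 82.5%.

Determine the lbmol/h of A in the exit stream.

290 lbmol/h

E reacted = 0.825 × 702 = 579.1 lbmol/h; ν_E = −2, so ξ = 579.1/2 = 289.6 lbmol/h.
Outlet amounts (n = n₀ + ν ξ):
  E: 702 − 2(289.6) = 122.9
  C: 2128 − 3(289.6) = 1259
  A: 0 + 1(289.6) = 289.6
  D: 0 + 3(289.6) = 868.7
  B: 89.31 (inert)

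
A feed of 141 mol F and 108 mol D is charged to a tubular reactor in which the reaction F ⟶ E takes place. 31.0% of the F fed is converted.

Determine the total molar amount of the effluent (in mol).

249 mol

F reacted = 0.31 × 141 = 43.71 mol; ν_F = −1, so ξ = 43.71/1 = 43.71 mol.
Outlet amounts (n = n₀ + ν ξ):
  F: 141 − 1(43.71) = 97.29
  E: 0 + 1(43.71) = 43.71
  D: 108 (inert)
Total out = 97.29 + 43.71 + 108 = 249 mol.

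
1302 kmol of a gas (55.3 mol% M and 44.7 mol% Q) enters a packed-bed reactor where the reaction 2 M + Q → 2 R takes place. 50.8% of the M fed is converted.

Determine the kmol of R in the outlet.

M reacted = 0.508 × 720 = 365.8 kmol; ν_M = −2, so ξ = 365.8/2 = 182.9 kmol.
Outlet amounts (n = n₀ + ν ξ):
  M: 720 − 2(182.9) = 354.2
  Q: 582 − 1(182.9) = 399.1
  R: 0 + 2(182.9) = 365.8

366 kmol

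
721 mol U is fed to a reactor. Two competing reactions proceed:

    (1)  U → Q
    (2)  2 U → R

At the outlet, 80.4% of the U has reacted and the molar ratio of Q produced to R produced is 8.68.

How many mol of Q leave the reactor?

Conversion of U: U consumed = 0.804 × 721 = 579.7 mol = 1ξ₁ + 2ξ₂.
Selectivity: 1ξ₁ / (1ξ₂) = 8.68 → ξ₁ = 8.68 ξ₂.
Substitute: (1·8.68 + 2) ξ₂ = 579.7 → ξ₂ = 54.28 mol, ξ₁ = 471.1 mol.
Outlet amounts (n = n₀ + Σ ν·ξ):
  U: 721 − 1(471.1) − 2(54.28) = 141.3
  Q: 0 + 1(471.1) = 471.1
  R: 0 + 1(54.28) = 54.28

471 mol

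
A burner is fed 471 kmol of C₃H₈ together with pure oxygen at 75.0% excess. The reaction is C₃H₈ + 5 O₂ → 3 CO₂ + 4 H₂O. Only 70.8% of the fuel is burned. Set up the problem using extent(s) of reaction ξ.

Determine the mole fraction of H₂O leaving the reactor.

Stoichiometric O₂ = 5 × 471 = 2355 kmol; O₂ fed = 2355 × 1.750 = 4121 kmol.
Fuel reacted = 0.708 × 471 → ξ = 333.5 kmol.
Outlet (n = n₀ + ν ξ):
  C₃H₈: 471 − 1(333.5) = 137.5
  O₂: 4121 − 5(333.5) = 2454
  CO₂: 0 + 3(333.5) = 1000
  H₂O: 0 + 4(333.5) = 1334
Total out = 4926 kmol; y_H₂O = 1334 / 4926 = 0.2708.

0.271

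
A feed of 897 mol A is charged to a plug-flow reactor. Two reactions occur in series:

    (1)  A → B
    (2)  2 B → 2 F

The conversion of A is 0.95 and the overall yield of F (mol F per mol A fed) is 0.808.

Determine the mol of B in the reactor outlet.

127 mol

Conversion of A: A consumed = 1ξ₁ = 0.95 × 897 → ξ₁ = 852.1 mol.
Yield of F: 2ξ₂ / 897 = 0.808 → ξ₂ = 362.4 mol.
Outlet amounts (n = n₀ + Σ ν·ξ):
  A: 897 − 1(852.1) = 44.85
  B: 0 + 1(852.1) − 2(362.4) = 127.4
  F: 0 + 2(362.4) = 724.8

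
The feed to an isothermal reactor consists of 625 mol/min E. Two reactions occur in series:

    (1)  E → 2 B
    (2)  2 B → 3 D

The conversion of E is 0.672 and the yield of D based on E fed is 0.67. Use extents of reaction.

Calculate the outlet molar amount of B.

561 mol/min

Conversion of E: E consumed = 1ξ₁ = 0.672 × 625 → ξ₁ = 420 mol/min.
Yield of D: 3ξ₂ / 625 = 0.67 → ξ₂ = 139.6 mol/min.
Outlet amounts (n = n₀ + Σ ν·ξ):
  E: 625 − 1(420) = 205
  B: 0 + 2(420) − 2(139.6) = 560.8
  D: 0 + 3(139.6) = 418.8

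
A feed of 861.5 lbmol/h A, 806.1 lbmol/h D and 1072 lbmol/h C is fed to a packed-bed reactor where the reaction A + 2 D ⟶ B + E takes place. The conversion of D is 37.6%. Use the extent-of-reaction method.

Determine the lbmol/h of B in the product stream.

152 lbmol/h

D reacted = 0.376 × 806.1 = 303.1 lbmol/h; ν_D = −2, so ξ = 303.1/2 = 151.5 lbmol/h.
Outlet amounts (n = n₀ + ν ξ):
  A: 861.5 − 1(151.5) = 710
  D: 806.1 − 2(151.5) = 503
  B: 0 + 1(151.5) = 151.5
  E: 0 + 1(151.5) = 151.5
  C: 1072 (inert)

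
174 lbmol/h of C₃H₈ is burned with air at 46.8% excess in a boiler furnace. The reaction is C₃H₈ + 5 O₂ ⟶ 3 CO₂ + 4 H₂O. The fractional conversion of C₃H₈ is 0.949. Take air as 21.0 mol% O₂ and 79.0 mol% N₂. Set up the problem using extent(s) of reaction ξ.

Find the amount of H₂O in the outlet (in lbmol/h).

Stoichiometric O₂ = 5 × 174 = 870 lbmol/h; O₂ fed = 870 × 1.468 = 1277 lbmol/h.
N₂ fed = 1277 × 79/21 = 4805 lbmol/h.
Fuel reacted = 0.949 × 174 → ξ = 165.1 lbmol/h.
Outlet (n = n₀ + ν ξ):
  C₃H₈: 174 − 1(165.1) = 8.874
  O₂: 1277 − 5(165.1) = 451.5
  N₂: 4805 (inert)
  CO₂: 0 + 3(165.1) = 495.4
  H₂O: 0 + 4(165.1) = 660.5

661 lbmol/h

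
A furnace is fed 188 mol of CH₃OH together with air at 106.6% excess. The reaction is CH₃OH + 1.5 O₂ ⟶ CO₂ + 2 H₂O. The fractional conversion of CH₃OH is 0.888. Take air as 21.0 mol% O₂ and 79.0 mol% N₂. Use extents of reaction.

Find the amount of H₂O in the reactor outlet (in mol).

Stoichiometric O₂ = 1.5 × 188 = 282 mol; O₂ fed = 282 × 2.066 = 582.6 mol.
N₂ fed = 582.6 × 79/21 = 2192 mol.
Fuel reacted = 0.888 × 188 → ξ = 166.9 mol.
Outlet (n = n₀ + ν ξ):
  CH₃OH: 188 − 1(166.9) = 21.06
  O₂: 582.6 − 1.5(166.9) = 332.2
  N₂: 2192 (inert)
  CO₂: 0 + 1(166.9) = 166.9
  H₂O: 0 + 2(166.9) = 333.9

334 mol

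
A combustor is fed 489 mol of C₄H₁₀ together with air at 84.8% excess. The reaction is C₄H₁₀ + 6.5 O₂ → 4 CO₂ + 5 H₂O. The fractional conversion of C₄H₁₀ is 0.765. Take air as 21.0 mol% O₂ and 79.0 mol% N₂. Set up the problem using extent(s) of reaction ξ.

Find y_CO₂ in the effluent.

Stoichiometric O₂ = 6.5 × 489 = 3178 mol; O₂ fed = 3178 × 1.848 = 5874 mol.
N₂ fed = 5874 × 79/21 = 22100 mol.
Fuel reacted = 0.765 × 489 → ξ = 374.1 mol.
Outlet (n = n₀ + ν ξ):
  C₄H₁₀: 489 − 1(374.1) = 114.9
  O₂: 5874 − 6.5(374.1) = 3442
  N₂: 22100 (inert)
  CO₂: 0 + 4(374.1) = 1496
  H₂O: 0 + 5(374.1) = 1870
Total out = 29020 mol; y_CO₂ = 1496 / 29020 = 0.05156.

0.0516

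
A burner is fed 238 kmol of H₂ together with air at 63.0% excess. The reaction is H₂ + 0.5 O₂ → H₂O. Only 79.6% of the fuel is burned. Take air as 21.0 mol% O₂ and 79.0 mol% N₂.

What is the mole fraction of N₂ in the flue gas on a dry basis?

0.832

Stoichiometric O₂ = 0.5 × 238 = 119 kmol; O₂ fed = 119 × 1.630 = 194 kmol.
N₂ fed = 194 × 79/21 = 729.7 kmol.
Fuel reacted = 0.796 × 238 → ξ = 189.4 kmol.
Outlet (n = n₀ + ν ξ):
  H₂: 238 − 1(189.4) = 48.55
  O₂: 194 − 0.5(189.4) = 99.25
  N₂: 729.7 (inert)
  H₂O: 0 + 1(189.4) = 189.4
Dry total = 877.5 kmol; y_N₂ (dry) = 729.7 / 877.5 = 0.8316.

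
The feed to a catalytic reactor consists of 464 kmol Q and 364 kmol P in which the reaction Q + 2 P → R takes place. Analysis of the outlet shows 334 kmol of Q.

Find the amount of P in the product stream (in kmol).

104 kmol

For Q: n = n₀ − 1ξ → 334 = 464 − 1ξ, giving ξ = 130 kmol.
Outlet amounts (n = n₀ + ν ξ):
  Q: 464 − 1(130) = 334
  P: 364 − 2(130) = 104
  R: 0 + 1(130) = 130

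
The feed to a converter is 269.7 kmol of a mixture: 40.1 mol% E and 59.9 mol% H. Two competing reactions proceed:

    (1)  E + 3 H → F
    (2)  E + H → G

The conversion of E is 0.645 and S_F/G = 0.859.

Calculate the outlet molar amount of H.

27.3 kmol

Conversion of E: E consumed = 0.645 × 108.1 = 69.76 kmol = 1ξ₁ + 1ξ₂.
Selectivity: 1ξ₁ / (1ξ₂) = 0.859 → ξ₁ = 0.859 ξ₂.
Substitute: (1·0.859 + 1) ξ₂ = 69.76 → ξ₂ = 37.52 kmol, ξ₁ = 32.23 kmol.
Outlet amounts (n = n₀ + Σ ν·ξ):
  E: 108.1 − 1(32.23) − 1(37.52) = 38.39
  H: 161.6 − 3(32.23) − 1(37.52) = 27.33
  F: 0 + 1(32.23) = 32.23
  G: 0 + 1(37.52) = 37.52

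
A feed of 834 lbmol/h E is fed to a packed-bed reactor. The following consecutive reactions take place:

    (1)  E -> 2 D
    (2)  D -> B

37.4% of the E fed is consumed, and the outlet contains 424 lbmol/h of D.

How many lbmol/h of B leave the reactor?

200 lbmol/h

Conversion of E: E consumed = 1ξ₁ = 0.374 × 834 → ξ₁ = 311.9 lbmol/h.
D balance: n_D = 0 + 2ξ₁ − 1ξ₂ = 424 → ξ₂ = (2·311.9 − 424)/1 = 199.8 lbmol/h.
Outlet amounts (n = n₀ + Σ ν·ξ):
  E: 834 − 1(311.9) = 522.1
  D: 0 + 2(311.9) − 1(199.8) = 424
  B: 0 + 1(199.8) = 199.8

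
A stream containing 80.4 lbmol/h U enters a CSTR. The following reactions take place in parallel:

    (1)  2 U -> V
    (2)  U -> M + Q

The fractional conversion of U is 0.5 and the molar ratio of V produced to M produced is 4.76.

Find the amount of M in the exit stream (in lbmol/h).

3.82 lbmol/h

Conversion of U: U consumed = 0.5 × 80.4 = 40.2 lbmol/h = 2ξ₁ + 1ξ₂.
Selectivity: 1ξ₁ / (1ξ₂) = 4.76 → ξ₁ = 4.76 ξ₂.
Substitute: (2·4.76 + 1) ξ₂ = 40.2 → ξ₂ = 3.821 lbmol/h, ξ₁ = 18.19 lbmol/h.
Outlet amounts (n = n₀ + Σ ν·ξ):
  U: 80.4 − 2(18.19) − 1(3.821) = 40.2
  V: 0 + 1(18.19) = 18.19
  M: 0 + 1(3.821) = 3.821
  Q: 0 + 1(3.821) = 3.821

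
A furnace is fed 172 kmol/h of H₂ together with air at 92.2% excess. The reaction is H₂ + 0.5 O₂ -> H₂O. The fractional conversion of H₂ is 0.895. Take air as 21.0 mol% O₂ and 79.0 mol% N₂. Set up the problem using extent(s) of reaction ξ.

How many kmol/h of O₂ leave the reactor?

88.3 kmol/h

Stoichiometric O₂ = 0.5 × 172 = 86 kmol/h; O₂ fed = 86 × 1.922 = 165.3 kmol/h.
N₂ fed = 165.3 × 79/21 = 621.8 kmol/h.
Fuel reacted = 0.895 × 172 → ξ = 153.9 kmol/h.
Outlet (n = n₀ + ν ξ):
  H₂: 172 − 1(153.9) = 18.06
  O₂: 165.3 − 0.5(153.9) = 88.32
  N₂: 621.8 (inert)
  H₂O: 0 + 1(153.9) = 153.9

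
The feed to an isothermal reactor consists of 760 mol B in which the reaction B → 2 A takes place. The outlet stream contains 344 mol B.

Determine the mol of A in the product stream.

832 mol

For B: n = n₀ − 1ξ → 344 = 760 − 1ξ, giving ξ = 416 mol.
Outlet amounts (n = n₀ + ν ξ):
  B: 760 − 1(416) = 344
  A: 0 + 2(416) = 832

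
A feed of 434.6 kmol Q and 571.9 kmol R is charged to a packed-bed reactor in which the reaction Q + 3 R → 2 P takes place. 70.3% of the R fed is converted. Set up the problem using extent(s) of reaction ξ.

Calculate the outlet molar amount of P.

268 kmol

R reacted = 0.703 × 571.9 = 402 kmol; ν_R = −3, so ξ = 402/3 = 134 kmol.
Outlet amounts (n = n₀ + ν ξ):
  Q: 434.6 − 1(134) = 300.6
  R: 571.9 − 3(134) = 169.9
  P: 0 + 2(134) = 268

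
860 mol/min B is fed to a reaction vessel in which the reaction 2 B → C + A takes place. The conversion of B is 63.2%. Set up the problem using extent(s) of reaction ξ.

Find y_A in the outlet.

0.316

B reacted = 0.632 × 860 = 543.5 mol/min; ν_B = −2, so ξ = 543.5/2 = 271.8 mol/min.
Outlet amounts (n = n₀ + ν ξ):
  B: 860 − 2(271.8) = 316.5
  C: 0 + 1(271.8) = 271.8
  A: 0 + 1(271.8) = 271.8
Total out = 860 mol/min; y_A = 271.8 / 860 = 0.316.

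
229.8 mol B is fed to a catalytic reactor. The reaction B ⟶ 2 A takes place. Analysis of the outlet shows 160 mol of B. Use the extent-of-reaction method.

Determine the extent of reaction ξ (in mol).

For B: n = n₀ − 1ξ → 160 = 229.8 − 1ξ, giving ξ = 69.8 mol.
Outlet amounts (n = n₀ + ν ξ):
  B: 229.8 − 1(69.8) = 160
  A: 0 + 2(69.8) = 139.6

ξ = 69.8 mol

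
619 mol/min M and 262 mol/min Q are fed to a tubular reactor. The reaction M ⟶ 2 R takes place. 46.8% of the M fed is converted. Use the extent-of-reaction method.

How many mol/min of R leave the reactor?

M reacted = 0.468 × 619 = 289.7 mol/min; ν_M = −1, so ξ = 289.7/1 = 289.7 mol/min.
Outlet amounts (n = n₀ + ν ξ):
  M: 619 − 1(289.7) = 329.3
  R: 0 + 2(289.7) = 579.4
  Q: 262 (inert)

579 mol/min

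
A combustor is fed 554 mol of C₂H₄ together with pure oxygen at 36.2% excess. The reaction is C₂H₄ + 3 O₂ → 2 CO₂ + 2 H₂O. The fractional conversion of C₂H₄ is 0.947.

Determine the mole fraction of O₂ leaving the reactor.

Stoichiometric O₂ = 3 × 554 = 1662 mol; O₂ fed = 1662 × 1.362 = 2264 mol.
Fuel reacted = 0.947 × 554 → ξ = 524.6 mol.
Outlet (n = n₀ + ν ξ):
  C₂H₄: 554 − 1(524.6) = 29.36
  O₂: 2264 − 3(524.6) = 689.7
  CO₂: 0 + 2(524.6) = 1049
  H₂O: 0 + 2(524.6) = 1049
Total out = 2818 mol; y_O₂ = 689.7 / 2818 = 0.2448.

0.245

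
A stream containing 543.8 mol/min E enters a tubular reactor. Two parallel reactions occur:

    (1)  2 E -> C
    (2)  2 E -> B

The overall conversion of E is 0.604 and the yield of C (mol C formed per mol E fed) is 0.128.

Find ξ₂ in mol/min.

Yield of C: 1ξ₁ / 543.8 = 0.128 → ξ₁ = 69.61 mol/min.
Conversion of E: 2ξ₁ + 2ξ₂ = 0.604 × 543.8 = 328.5 → ξ₂ = 94.62 mol/min.
Outlet amounts (n = n₀ + Σ ν·ξ):
  E: 543.8 − 2(69.61) − 2(94.62) = 215.3
  C: 0 + 1(69.61) = 69.61
  B: 0 + 1(94.62) = 94.62

ξ₂ = 94.6 mol/min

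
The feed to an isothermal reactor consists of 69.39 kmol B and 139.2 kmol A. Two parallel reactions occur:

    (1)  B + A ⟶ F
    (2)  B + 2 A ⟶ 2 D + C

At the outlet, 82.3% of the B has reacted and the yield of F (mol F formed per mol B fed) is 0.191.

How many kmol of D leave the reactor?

87.7 kmol

Yield of F: 1ξ₁ / 69.39 = 0.191 → ξ₁ = 13.25 kmol.
Conversion of B: 1ξ₁ + 1ξ₂ = 0.823 × 69.39 = 57.11 → ξ₂ = 43.85 kmol.
Outlet amounts (n = n₀ + Σ ν·ξ):
  B: 69.39 − 1(13.25) − 1(43.85) = 12.28
  A: 139.2 − 1(13.25) − 2(43.85) = 38.24
  F: 0 + 1(13.25) = 13.25
  D: 0 + 2(43.85) = 87.71
  C: 0 + 1(43.85) = 43.85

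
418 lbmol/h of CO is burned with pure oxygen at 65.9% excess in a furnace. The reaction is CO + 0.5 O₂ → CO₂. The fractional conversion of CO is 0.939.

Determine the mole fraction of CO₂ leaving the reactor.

Stoichiometric O₂ = 0.5 × 418 = 209 lbmol/h; O₂ fed = 209 × 1.659 = 346.7 lbmol/h.
Fuel reacted = 0.939 × 418 → ξ = 392.5 lbmol/h.
Outlet (n = n₀ + ν ξ):
  CO: 418 − 1(392.5) = 25.5
  O₂: 346.7 − 0.5(392.5) = 150.5
  CO₂: 0 + 1(392.5) = 392.5
Total out = 568.5 lbmol/h; y_CO₂ = 392.5 / 568.5 = 0.6904.

0.69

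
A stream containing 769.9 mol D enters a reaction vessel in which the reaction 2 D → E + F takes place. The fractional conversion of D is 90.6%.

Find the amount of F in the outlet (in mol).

349 mol

D reacted = 0.906 × 769.9 = 697.5 mol; ν_D = −2, so ξ = 697.5/2 = 348.8 mol.
Outlet amounts (n = n₀ + ν ξ):
  D: 769.9 − 2(348.8) = 72.37
  E: 0 + 1(348.8) = 348.8
  F: 0 + 1(348.8) = 348.8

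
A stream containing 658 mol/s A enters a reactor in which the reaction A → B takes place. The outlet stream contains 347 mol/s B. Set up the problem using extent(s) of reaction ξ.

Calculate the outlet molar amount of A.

For B: n = n₀ + 1ξ → 347 = 0 + 1ξ, giving ξ = 347 mol/s.
Outlet amounts (n = n₀ + ν ξ):
  A: 658 − 1(347) = 311
  B: 0 + 1(347) = 347

311 mol/s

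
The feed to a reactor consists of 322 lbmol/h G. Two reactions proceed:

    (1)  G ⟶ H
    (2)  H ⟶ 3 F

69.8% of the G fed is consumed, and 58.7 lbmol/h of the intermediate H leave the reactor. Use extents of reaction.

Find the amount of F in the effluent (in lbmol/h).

498 lbmol/h

Conversion of G: G consumed = 1ξ₁ = 0.698 × 322 → ξ₁ = 224.8 lbmol/h.
H balance: n_H = 0 + 1ξ₁ − 1ξ₂ = 58.7 → ξ₂ = (1·224.8 − 58.7)/1 = 166.1 lbmol/h.
Outlet amounts (n = n₀ + Σ ν·ξ):
  G: 322 − 1(224.8) = 97.24
  H: 0 + 1(224.8) − 1(166.1) = 58.7
  F: 0 + 3(166.1) = 498.2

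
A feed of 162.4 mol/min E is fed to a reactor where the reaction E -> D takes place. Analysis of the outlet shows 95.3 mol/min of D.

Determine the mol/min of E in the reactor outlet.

For D: n = n₀ + 1ξ → 95.3 = 0 + 1ξ, giving ξ = 95.3 mol/min.
Outlet amounts (n = n₀ + ν ξ):
  E: 162.4 − 1(95.3) = 67.1
  D: 0 + 1(95.3) = 95.3

67.1 mol/min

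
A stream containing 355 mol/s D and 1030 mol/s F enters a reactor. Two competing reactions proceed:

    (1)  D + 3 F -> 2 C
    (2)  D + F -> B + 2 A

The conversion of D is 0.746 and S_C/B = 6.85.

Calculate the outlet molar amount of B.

59.8 mol/s

Conversion of D: D consumed = 0.746 × 355 = 264.8 mol/s = 1ξ₁ + 1ξ₂.
Selectivity: 2ξ₁ / (1ξ₂) = 6.85 → ξ₁ = 3.425 ξ₂.
Substitute: (1·3.425 + 1) ξ₂ = 264.8 → ξ₂ = 59.85 mol/s, ξ₁ = 205 mol/s.
Outlet amounts (n = n₀ + Σ ν·ξ):
  D: 355 − 1(205) − 1(59.85) = 90.17
  F: 1030 − 3(205) − 1(59.85) = 355.2
  C: 0 + 2(205) = 410
  B: 0 + 1(59.85) = 59.85
  A: 0 + 2(59.85) = 119.7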